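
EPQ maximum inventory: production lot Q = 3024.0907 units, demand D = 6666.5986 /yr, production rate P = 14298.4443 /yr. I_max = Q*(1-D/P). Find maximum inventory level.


D/P = 0.4662
1 - D/P = 0.5338
I_max = 3024.0907 * 0.5338 = 1614.1192

1614.1192 units


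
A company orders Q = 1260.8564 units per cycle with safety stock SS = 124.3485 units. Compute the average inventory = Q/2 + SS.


Q/2 = 630.4282
Avg = 630.4282 + 124.3485 = 754.7767

754.7767 units


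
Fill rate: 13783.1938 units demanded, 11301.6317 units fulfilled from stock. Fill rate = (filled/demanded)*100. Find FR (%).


FR = 11301.6317 / 13783.1938 * 100 = 81.9957

81.9957%


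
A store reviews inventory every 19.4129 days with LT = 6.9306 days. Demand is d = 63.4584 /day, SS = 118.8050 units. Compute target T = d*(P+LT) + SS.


P + LT = 26.3435
d*(P+LT) = 63.4584 * 26.3435 = 1671.7164
T = 1671.7164 + 118.8050 = 1790.5214

1790.5214 units


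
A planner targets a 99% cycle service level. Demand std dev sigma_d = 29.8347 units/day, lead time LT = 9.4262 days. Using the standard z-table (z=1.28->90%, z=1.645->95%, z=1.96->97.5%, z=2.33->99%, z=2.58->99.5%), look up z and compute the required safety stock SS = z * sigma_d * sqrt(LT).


From the table, SL = 99% corresponds to z = 2.33
sqrt(LT) = sqrt(9.4262) = 3.0702
SS = 2.33 * 29.8347 * 3.0702 = 213.4253

213.4253 units


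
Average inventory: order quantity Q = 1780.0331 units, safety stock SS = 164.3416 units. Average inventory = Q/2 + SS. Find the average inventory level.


Q/2 = 890.0166
Avg = 890.0166 + 164.3416 = 1054.3582

1054.3582 units


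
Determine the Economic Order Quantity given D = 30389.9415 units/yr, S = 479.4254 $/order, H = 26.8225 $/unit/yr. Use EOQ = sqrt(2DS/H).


2*D*S = 2 * 30389.9415 * 479.4254 = 29139419.7192
2*D*S/H = 1086379.7081
EOQ = sqrt(1086379.7081) = 1042.2954

1042.2954 units


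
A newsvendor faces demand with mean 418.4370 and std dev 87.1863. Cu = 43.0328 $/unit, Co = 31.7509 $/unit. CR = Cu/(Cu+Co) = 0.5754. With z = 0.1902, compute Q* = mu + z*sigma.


CR = Cu/(Cu+Co) = 43.0328/(43.0328+31.7509) = 0.5754
z = 0.1902
Q* = 418.4370 + 0.1902 * 87.1863 = 435.0198

435.0198 units


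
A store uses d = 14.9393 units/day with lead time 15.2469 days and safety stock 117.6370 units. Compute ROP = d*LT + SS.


d*LT = 14.9393 * 15.2469 = 227.7780
ROP = 227.7780 + 117.6370 = 345.4150

345.4150 units


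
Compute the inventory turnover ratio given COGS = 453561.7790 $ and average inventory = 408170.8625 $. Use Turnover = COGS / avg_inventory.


Turnover = 453561.7790 / 408170.8625 = 1.1112

1.1112


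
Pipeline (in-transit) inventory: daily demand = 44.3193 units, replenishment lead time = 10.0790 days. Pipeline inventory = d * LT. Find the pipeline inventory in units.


Pipeline = 44.3193 * 10.0790 = 446.6942

446.6942 units


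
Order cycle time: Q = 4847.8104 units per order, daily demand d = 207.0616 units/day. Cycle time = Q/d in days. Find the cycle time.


Cycle = 4847.8104 / 207.0616 = 23.4124

23.4124 days


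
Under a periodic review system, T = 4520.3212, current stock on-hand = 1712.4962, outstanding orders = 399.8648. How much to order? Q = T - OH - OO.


Inventory position = OH + OO = 1712.4962 + 399.8648 = 2112.3610
Q = 4520.3212 - 2112.3610 = 2407.9602

2407.9602 units


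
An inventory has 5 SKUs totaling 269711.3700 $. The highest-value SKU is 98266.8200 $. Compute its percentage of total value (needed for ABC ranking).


Top item = 98266.8200
Total = 269711.3700
Percentage = 98266.8200 / 269711.3700 * 100 = 36.4341

36.4341%


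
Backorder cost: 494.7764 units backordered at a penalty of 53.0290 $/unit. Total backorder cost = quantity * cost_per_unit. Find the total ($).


Total = 494.7764 * 53.0290 = 26237.4977

26237.4977 $


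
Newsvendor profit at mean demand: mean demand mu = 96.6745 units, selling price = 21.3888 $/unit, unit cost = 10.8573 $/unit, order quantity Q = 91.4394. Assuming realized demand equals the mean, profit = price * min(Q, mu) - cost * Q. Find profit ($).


Sales at mu = min(91.4394, 96.6745) = 91.4394
Revenue = 21.3888 * 91.4394 = 1955.7790
Total cost = 10.8573 * 91.4394 = 992.7850
Profit = 1955.7790 - 992.7850 = 962.9940

962.9940 $


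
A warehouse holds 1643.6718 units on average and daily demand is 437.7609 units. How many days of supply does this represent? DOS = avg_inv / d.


DOS = 1643.6718 / 437.7609 = 3.7547

3.7547 days


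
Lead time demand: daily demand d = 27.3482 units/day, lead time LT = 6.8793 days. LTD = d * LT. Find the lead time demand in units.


LTD = 27.3482 * 6.8793 = 188.1365

188.1365 units


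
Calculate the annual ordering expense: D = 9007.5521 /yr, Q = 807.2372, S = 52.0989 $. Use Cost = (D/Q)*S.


Number of orders = D/Q = 11.1585
Cost = 11.1585 * 52.0989 = 581.3453

581.3453 $/yr


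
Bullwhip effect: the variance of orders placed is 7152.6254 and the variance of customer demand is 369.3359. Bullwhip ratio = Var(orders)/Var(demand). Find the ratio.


BW = 7152.6254 / 369.3359 = 19.3662

19.3662


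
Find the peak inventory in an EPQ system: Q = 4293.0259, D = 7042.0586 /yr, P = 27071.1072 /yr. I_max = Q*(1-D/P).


D/P = 0.2601
1 - D/P = 0.7399
I_max = 4293.0259 * 0.7399 = 3176.2729

3176.2729 units


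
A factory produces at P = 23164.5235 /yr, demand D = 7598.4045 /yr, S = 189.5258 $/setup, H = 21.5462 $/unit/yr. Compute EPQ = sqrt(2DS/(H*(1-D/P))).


1 - D/P = 1 - 0.3280 = 0.6720
H*(1-D/P) = 14.4786
2DS = 2880187.3832
EPQ = sqrt(198926.7016) = 446.0120

446.0120 units


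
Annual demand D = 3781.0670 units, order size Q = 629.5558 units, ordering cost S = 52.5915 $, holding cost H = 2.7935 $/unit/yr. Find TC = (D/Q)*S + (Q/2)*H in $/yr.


Ordering cost = D*S/Q = 315.8608
Holding cost = Q*H/2 = 879.3321
TC = 315.8608 + 879.3321 = 1195.1928

1195.1928 $/yr


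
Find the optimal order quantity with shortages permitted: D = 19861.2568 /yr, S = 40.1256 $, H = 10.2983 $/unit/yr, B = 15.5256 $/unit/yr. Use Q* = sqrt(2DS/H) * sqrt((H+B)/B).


sqrt(2DS/H) = 393.4109
sqrt((H+B)/B) = 1.2897
Q* = 393.4109 * 1.2897 = 507.3797

507.3797 units


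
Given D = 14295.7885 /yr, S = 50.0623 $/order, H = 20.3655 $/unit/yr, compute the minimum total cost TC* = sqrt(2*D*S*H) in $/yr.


2*D*S*H = 29150364.2234
TC* = sqrt(29150364.2234) = 5399.1077

5399.1077 $/yr


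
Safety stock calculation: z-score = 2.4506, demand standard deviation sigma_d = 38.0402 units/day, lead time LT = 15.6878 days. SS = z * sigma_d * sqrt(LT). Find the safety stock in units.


sqrt(LT) = sqrt(15.6878) = 3.9608
SS = 2.4506 * 38.0402 * 3.9608 = 369.2294

369.2294 units


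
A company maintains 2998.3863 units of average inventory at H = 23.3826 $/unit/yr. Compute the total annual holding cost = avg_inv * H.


Cost = 2998.3863 * 23.3826 = 70110.0675

70110.0675 $/yr


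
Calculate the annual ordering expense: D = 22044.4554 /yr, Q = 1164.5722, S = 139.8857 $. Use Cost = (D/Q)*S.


Number of orders = D/Q = 18.9292
Cost = 18.9292 * 139.8857 = 2647.9286

2647.9286 $/yr


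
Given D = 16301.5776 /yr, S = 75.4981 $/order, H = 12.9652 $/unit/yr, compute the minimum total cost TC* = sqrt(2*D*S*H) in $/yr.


2*D*S*H = 31913532.1566
TC* = sqrt(31913532.1566) = 5649.2063

5649.2063 $/yr


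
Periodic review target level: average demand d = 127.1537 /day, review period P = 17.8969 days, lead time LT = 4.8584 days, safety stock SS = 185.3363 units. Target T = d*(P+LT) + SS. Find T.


P + LT = 22.7553
d*(P+LT) = 127.1537 * 22.7553 = 2893.4206
T = 2893.4206 + 185.3363 = 3078.7569

3078.7569 units


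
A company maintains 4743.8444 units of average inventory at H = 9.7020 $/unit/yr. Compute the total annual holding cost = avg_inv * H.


Cost = 4743.8444 * 9.7020 = 46024.7784

46024.7784 $/yr


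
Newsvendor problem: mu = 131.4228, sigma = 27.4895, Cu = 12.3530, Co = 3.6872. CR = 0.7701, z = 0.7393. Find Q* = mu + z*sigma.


CR = Cu/(Cu+Co) = 12.3530/(12.3530+3.6872) = 0.7701
z = 0.7393
Q* = 131.4228 + 0.7393 * 27.4895 = 151.7458

151.7458 units


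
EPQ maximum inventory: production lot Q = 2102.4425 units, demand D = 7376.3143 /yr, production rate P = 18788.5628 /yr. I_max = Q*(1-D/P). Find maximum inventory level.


D/P = 0.3926
1 - D/P = 0.6074
I_max = 2102.4425 * 0.6074 = 1277.0320

1277.0320 units


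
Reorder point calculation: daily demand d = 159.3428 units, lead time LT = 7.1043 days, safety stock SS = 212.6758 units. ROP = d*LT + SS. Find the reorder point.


d*LT = 159.3428 * 7.1043 = 1132.0191
ROP = 1132.0191 + 212.6758 = 1344.6949

1344.6949 units


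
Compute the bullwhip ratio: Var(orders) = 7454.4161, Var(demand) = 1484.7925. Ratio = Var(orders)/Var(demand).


BW = 7454.4161 / 1484.7925 = 5.0205

5.0205


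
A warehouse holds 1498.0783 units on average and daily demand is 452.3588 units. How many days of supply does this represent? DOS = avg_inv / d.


DOS = 1498.0783 / 452.3588 = 3.3117

3.3117 days


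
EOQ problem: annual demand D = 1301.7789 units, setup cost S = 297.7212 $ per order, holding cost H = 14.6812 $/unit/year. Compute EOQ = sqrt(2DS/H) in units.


2*D*S = 2 * 1301.7789 * 297.7212 = 775134.3525
2*D*S/H = 52797.7517
EOQ = sqrt(52797.7517) = 229.7776

229.7776 units


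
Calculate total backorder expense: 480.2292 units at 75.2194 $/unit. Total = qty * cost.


Total = 480.2292 * 75.2194 = 36122.5523

36122.5523 $


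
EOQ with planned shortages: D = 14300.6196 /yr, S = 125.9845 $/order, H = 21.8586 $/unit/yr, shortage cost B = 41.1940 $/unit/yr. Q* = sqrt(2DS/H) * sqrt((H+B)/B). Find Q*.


sqrt(2DS/H) = 406.0129
sqrt((H+B)/B) = 1.2372
Q* = 406.0129 * 1.2372 = 502.3129

502.3129 units


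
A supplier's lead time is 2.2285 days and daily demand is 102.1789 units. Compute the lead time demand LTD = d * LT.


LTD = 102.1789 * 2.2285 = 227.7057

227.7057 units


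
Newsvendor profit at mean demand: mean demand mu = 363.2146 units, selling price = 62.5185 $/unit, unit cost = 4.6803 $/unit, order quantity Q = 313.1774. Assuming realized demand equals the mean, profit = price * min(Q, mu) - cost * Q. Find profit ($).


Sales at mu = min(313.1774, 363.2146) = 313.1774
Revenue = 62.5185 * 313.1774 = 19579.3813
Total cost = 4.6803 * 313.1774 = 1465.7642
Profit = 19579.3813 - 1465.7642 = 18113.6171

18113.6171 $


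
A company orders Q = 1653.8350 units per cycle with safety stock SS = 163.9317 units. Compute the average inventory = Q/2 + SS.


Q/2 = 826.9175
Avg = 826.9175 + 163.9317 = 990.8492

990.8492 units


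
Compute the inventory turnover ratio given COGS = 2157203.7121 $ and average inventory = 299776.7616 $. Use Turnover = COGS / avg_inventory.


Turnover = 2157203.7121 / 299776.7616 = 7.1960

7.1960


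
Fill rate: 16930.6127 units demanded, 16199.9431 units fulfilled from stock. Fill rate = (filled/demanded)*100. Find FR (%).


FR = 16199.9431 / 16930.6127 * 100 = 95.6843

95.6843%


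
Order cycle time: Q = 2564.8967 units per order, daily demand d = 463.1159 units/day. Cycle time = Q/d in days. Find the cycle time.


Cycle = 2564.8967 / 463.1159 = 5.5383

5.5383 days


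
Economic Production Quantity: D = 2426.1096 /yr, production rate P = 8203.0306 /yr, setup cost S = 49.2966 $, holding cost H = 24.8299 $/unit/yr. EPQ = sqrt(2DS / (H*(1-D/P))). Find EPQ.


1 - D/P = 1 - 0.2958 = 0.7042
H*(1-D/P) = 17.4863
2DS = 239197.9090
EPQ = sqrt(13679.1878) = 116.9581

116.9581 units


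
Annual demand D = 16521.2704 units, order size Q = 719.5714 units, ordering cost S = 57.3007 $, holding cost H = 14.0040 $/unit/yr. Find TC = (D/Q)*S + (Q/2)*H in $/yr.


Ordering cost = D*S/Q = 1315.6170
Holding cost = Q*H/2 = 5038.4389
TC = 1315.6170 + 5038.4389 = 6354.0559

6354.0559 $/yr


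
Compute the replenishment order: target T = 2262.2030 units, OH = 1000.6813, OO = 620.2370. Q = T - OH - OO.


Inventory position = OH + OO = 1000.6813 + 620.2370 = 1620.9183
Q = 2262.2030 - 1620.9183 = 641.2847

641.2847 units


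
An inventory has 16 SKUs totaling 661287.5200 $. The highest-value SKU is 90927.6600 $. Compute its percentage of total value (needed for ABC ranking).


Top item = 90927.6600
Total = 661287.5200
Percentage = 90927.6600 / 661287.5200 * 100 = 13.7501

13.7501%


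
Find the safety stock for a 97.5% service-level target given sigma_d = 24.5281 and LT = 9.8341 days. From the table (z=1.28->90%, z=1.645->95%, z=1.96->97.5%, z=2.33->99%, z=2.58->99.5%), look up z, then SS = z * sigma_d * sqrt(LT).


From the table, SL = 97.5% corresponds to z = 1.96
sqrt(LT) = sqrt(9.8341) = 3.1359
SS = 1.96 * 24.5281 * 3.1359 = 150.7604

150.7604 units


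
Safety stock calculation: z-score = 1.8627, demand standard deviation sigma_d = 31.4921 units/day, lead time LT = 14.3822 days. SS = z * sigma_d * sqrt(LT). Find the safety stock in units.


sqrt(LT) = sqrt(14.3822) = 3.7924
SS = 1.8627 * 31.4921 * 3.7924 = 222.4627

222.4627 units


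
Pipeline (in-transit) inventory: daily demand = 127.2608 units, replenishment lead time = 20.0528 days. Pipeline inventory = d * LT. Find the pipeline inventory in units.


Pipeline = 127.2608 * 20.0528 = 2551.9354

2551.9354 units


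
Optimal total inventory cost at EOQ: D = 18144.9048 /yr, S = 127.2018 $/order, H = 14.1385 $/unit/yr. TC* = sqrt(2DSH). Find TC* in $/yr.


2*D*S*H = 65265141.3196
TC* = sqrt(65265141.3196) = 8078.6844

8078.6844 $/yr


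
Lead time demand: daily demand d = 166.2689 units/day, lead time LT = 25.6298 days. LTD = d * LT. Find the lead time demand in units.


LTD = 166.2689 * 25.6298 = 4261.4387

4261.4387 units


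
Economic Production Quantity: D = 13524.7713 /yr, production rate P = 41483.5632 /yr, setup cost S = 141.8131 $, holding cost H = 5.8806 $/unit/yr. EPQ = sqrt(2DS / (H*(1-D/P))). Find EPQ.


1 - D/P = 1 - 0.3260 = 0.6740
H*(1-D/P) = 3.9634
2DS = 3835979.4897
EPQ = sqrt(967859.4348) = 983.7985

983.7985 units


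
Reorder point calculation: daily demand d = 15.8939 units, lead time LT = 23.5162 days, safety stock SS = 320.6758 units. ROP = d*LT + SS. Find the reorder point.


d*LT = 15.8939 * 23.5162 = 373.7641
ROP = 373.7641 + 320.6758 = 694.4399

694.4399 units


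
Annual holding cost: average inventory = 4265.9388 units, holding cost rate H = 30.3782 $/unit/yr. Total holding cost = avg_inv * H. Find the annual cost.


Cost = 4265.9388 * 30.3782 = 129591.5421

129591.5421 $/yr


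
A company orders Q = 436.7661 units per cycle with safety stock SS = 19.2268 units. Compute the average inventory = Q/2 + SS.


Q/2 = 218.3830
Avg = 218.3830 + 19.2268 = 237.6098

237.6098 units


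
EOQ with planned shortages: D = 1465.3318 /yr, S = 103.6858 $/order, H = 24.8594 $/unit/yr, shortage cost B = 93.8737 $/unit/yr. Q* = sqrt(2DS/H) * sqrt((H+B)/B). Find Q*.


sqrt(2DS/H) = 110.5598
sqrt((H+B)/B) = 1.1246
Q* = 110.5598 * 1.1246 = 124.3401

124.3401 units


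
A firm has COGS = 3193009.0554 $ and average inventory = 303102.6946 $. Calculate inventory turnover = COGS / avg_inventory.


Turnover = 3193009.0554 / 303102.6946 = 10.5344

10.5344


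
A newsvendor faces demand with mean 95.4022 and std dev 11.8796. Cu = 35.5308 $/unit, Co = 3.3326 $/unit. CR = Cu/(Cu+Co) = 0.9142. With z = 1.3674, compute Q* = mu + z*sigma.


CR = Cu/(Cu+Co) = 35.5308/(35.5308+3.3326) = 0.9142
z = 1.3674
Q* = 95.4022 + 1.3674 * 11.8796 = 111.6464

111.6464 units


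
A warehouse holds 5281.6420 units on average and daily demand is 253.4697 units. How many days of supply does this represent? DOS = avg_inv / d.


DOS = 5281.6420 / 253.4697 = 20.8374

20.8374 days


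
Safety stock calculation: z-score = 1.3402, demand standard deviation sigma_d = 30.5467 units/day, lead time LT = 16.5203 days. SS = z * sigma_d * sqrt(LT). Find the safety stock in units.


sqrt(LT) = sqrt(16.5203) = 4.0645
SS = 1.3402 * 30.5467 * 4.0645 = 166.3960

166.3960 units


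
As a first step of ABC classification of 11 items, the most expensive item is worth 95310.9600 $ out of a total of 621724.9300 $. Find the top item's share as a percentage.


Top item = 95310.9600
Total = 621724.9300
Percentage = 95310.9600 / 621724.9300 * 100 = 15.3301

15.3301%


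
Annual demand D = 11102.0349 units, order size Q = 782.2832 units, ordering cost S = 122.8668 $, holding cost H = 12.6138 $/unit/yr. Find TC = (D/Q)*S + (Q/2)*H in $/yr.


Ordering cost = D*S/Q = 1743.7055
Holding cost = Q*H/2 = 4933.7819
TC = 1743.7055 + 4933.7819 = 6677.4874

6677.4874 $/yr


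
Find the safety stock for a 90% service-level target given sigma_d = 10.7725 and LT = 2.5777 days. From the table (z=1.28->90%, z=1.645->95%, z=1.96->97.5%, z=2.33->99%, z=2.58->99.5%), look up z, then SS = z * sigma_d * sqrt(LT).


From the table, SL = 90% corresponds to z = 1.28
sqrt(LT) = sqrt(2.5777) = 1.6055
SS = 1.28 * 10.7725 * 1.6055 = 22.1382

22.1382 units


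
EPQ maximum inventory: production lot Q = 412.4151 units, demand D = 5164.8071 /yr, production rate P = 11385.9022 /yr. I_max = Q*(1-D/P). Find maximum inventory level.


D/P = 0.4536
1 - D/P = 0.5464
I_max = 412.4151 * 0.5464 = 225.3377

225.3377 units


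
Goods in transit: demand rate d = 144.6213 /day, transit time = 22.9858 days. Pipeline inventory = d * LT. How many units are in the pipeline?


Pipeline = 144.6213 * 22.9858 = 3324.2363

3324.2363 units


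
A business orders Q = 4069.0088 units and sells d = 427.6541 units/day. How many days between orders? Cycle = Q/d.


Cycle = 4069.0088 / 427.6541 = 9.5147

9.5147 days


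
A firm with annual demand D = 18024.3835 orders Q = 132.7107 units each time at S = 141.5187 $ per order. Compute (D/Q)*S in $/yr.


Number of orders = D/Q = 135.8171
Cost = 135.8171 * 141.5187 = 19220.6606

19220.6606 $/yr


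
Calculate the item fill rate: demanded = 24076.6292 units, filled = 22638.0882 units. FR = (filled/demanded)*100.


FR = 22638.0882 / 24076.6292 * 100 = 94.0252

94.0252%


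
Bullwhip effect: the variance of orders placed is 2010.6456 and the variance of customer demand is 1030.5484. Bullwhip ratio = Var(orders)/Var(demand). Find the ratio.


BW = 2010.6456 / 1030.5484 = 1.9510

1.9510


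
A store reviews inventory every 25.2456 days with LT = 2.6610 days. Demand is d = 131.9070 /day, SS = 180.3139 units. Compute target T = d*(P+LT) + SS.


P + LT = 27.9066
d*(P+LT) = 131.9070 * 27.9066 = 3681.0759
T = 3681.0759 + 180.3139 = 3861.3898

3861.3898 units


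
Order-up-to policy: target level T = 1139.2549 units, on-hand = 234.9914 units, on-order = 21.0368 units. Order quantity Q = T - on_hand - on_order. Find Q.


Inventory position = OH + OO = 234.9914 + 21.0368 = 256.0282
Q = 1139.2549 - 256.0282 = 883.2267

883.2267 units


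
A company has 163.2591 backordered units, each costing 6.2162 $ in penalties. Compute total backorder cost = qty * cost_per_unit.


Total = 163.2591 * 6.2162 = 1014.8512

1014.8512 $


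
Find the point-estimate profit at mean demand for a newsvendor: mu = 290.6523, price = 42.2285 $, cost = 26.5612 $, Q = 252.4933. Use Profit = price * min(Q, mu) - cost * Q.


Sales at mu = min(252.4933, 290.6523) = 252.4933
Revenue = 42.2285 * 252.4933 = 10662.4133
Total cost = 26.5612 * 252.4933 = 6706.5250
Profit = 10662.4133 - 6706.5250 = 3955.8883

3955.8883 $


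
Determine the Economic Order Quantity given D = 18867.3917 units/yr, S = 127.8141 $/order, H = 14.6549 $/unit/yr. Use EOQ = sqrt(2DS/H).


2*D*S = 2 * 18867.3917 * 127.8141 = 4823037.3790
2*D*S/H = 329107.4916
EOQ = sqrt(329107.4916) = 573.6789

573.6789 units


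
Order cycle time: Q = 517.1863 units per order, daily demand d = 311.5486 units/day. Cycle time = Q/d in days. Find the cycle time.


Cycle = 517.1863 / 311.5486 = 1.6601

1.6601 days


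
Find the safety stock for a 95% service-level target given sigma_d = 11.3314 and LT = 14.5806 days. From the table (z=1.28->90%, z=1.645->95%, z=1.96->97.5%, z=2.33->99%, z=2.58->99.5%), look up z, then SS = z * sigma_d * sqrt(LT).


From the table, SL = 95% corresponds to z = 1.645
sqrt(LT) = sqrt(14.5806) = 3.8185
SS = 1.645 * 11.3314 * 3.8185 = 71.1766

71.1766 units


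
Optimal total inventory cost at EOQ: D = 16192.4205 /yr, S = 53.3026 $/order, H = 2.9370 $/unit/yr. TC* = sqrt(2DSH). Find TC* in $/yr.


2*D*S*H = 5069838.3154
TC* = sqrt(5069838.3154) = 2251.6301

2251.6301 $/yr


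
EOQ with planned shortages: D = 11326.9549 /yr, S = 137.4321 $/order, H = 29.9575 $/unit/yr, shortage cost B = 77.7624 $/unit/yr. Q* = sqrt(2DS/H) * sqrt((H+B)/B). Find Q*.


sqrt(2DS/H) = 322.3761
sqrt((H+B)/B) = 1.1770
Q* = 322.3761 * 1.1770 = 379.4251

379.4251 units


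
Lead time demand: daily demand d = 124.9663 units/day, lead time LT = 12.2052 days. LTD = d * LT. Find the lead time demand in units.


LTD = 124.9663 * 12.2052 = 1525.2387

1525.2387 units


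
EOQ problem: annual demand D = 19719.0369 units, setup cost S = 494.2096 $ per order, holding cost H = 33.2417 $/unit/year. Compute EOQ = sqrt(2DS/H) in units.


2*D*S = 2 * 19719.0369 * 494.2096 = 19490674.6775
2*D*S/H = 586332.0672
EOQ = sqrt(586332.0672) = 765.7232

765.7232 units


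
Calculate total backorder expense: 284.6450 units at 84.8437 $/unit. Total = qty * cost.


Total = 284.6450 * 84.8437 = 24150.3350

24150.3350 $


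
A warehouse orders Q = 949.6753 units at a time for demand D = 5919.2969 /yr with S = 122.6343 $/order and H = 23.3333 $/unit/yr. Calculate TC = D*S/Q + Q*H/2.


Ordering cost = D*S/Q = 764.3758
Holding cost = Q*H/2 = 11079.5293
TC = 764.3758 + 11079.5293 = 11843.9052

11843.9052 $/yr


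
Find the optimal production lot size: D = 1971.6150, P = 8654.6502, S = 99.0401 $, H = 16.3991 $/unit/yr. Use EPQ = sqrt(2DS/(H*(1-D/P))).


1 - D/P = 1 - 0.2278 = 0.7722
H*(1-D/P) = 12.6632
2DS = 390537.8935
EPQ = sqrt(30840.3243) = 175.6141

175.6141 units


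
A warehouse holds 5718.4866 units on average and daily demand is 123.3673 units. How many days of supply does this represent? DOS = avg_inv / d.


DOS = 5718.4866 / 123.3673 = 46.3533

46.3533 days


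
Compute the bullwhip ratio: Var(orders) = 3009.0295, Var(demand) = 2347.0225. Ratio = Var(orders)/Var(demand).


BW = 3009.0295 / 2347.0225 = 1.2821

1.2821


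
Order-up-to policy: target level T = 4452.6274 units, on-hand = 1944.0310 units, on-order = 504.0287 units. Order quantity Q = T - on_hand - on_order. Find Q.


Inventory position = OH + OO = 1944.0310 + 504.0287 = 2448.0597
Q = 4452.6274 - 2448.0597 = 2004.5677

2004.5677 units


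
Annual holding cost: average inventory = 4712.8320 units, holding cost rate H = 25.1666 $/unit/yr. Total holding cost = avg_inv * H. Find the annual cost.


Cost = 4712.8320 * 25.1666 = 118605.9578

118605.9578 $/yr


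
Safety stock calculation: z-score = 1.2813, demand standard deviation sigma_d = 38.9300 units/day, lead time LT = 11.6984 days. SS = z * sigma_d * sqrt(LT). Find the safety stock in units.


sqrt(LT) = sqrt(11.6984) = 3.4203
SS = 1.2813 * 38.9300 * 3.4203 = 170.6076

170.6076 units


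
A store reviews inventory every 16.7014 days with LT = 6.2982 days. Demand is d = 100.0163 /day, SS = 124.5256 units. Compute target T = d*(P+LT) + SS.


P + LT = 22.9996
d*(P+LT) = 100.0163 * 22.9996 = 2300.3349
T = 2300.3349 + 124.5256 = 2424.8605

2424.8605 units


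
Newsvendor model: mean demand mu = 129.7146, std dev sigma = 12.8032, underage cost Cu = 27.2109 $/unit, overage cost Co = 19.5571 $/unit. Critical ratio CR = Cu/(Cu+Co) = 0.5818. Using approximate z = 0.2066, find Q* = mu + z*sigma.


CR = Cu/(Cu+Co) = 27.2109/(27.2109+19.5571) = 0.5818
z = 0.2066
Q* = 129.7146 + 0.2066 * 12.8032 = 132.3597

132.3597 units


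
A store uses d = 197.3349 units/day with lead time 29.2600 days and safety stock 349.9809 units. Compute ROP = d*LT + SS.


d*LT = 197.3349 * 29.2600 = 5774.0192
ROP = 5774.0192 + 349.9809 = 6124.0001

6124.0001 units


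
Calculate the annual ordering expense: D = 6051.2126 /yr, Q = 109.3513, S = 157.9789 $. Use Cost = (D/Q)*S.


Number of orders = D/Q = 55.3374
Cost = 55.3374 * 157.9789 = 8742.1358

8742.1358 $/yr


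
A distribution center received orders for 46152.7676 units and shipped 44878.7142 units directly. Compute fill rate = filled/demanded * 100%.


FR = 44878.7142 / 46152.7676 * 100 = 97.2395

97.2395%


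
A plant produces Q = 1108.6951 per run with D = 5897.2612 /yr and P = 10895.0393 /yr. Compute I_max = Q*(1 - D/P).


D/P = 0.5413
1 - D/P = 0.4587
I_max = 1108.6951 * 0.4587 = 508.5812

508.5812 units


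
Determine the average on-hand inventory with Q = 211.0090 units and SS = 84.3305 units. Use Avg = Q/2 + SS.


Q/2 = 105.5045
Avg = 105.5045 + 84.3305 = 189.8350

189.8350 units


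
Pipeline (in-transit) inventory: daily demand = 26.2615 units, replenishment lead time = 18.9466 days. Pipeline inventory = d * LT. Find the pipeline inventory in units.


Pipeline = 26.2615 * 18.9466 = 497.5661

497.5661 units


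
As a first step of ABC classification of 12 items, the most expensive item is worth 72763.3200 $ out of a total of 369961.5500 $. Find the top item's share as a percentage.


Top item = 72763.3200
Total = 369961.5500
Percentage = 72763.3200 / 369961.5500 * 100 = 19.6678

19.6678%


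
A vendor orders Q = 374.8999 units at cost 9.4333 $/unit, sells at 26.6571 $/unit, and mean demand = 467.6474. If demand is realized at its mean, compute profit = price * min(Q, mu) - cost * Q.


Sales at mu = min(374.8999, 467.6474) = 374.8999
Revenue = 26.6571 * 374.8999 = 9993.7441
Total cost = 9.4333 * 374.8999 = 3536.5432
Profit = 9993.7441 - 3536.5432 = 6457.2009

6457.2009 $


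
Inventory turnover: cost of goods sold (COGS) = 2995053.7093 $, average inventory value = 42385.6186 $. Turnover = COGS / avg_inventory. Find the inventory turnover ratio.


Turnover = 2995053.7093 / 42385.6186 = 70.6620

70.6620


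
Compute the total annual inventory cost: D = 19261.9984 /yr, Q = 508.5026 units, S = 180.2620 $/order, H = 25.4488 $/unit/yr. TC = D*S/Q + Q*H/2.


Ordering cost = D*S/Q = 6828.2962
Holding cost = Q*H/2 = 6470.3905
TC = 6828.2962 + 6470.3905 = 13298.6867

13298.6867 $/yr


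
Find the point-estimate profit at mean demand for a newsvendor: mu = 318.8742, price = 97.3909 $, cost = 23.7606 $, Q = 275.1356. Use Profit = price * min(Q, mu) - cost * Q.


Sales at mu = min(275.1356, 318.8742) = 275.1356
Revenue = 97.3909 * 275.1356 = 26795.7037
Total cost = 23.7606 * 275.1356 = 6537.3869
Profit = 26795.7037 - 6537.3869 = 20258.3168

20258.3168 $


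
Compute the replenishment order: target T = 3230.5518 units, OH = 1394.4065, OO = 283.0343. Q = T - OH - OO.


Inventory position = OH + OO = 1394.4065 + 283.0343 = 1677.4408
Q = 3230.5518 - 1677.4408 = 1553.1110

1553.1110 units


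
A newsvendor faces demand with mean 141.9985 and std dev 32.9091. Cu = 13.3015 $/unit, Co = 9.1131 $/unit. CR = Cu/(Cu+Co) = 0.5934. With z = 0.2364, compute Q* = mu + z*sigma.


CR = Cu/(Cu+Co) = 13.3015/(13.3015+9.1131) = 0.5934
z = 0.2364
Q* = 141.9985 + 0.2364 * 32.9091 = 149.7782

149.7782 units


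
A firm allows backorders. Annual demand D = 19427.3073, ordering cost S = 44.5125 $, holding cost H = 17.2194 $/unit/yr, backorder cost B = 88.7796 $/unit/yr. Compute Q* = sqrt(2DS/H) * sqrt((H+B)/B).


sqrt(2DS/H) = 316.9227
sqrt((H+B)/B) = 1.0927
Q* = 316.9227 * 1.0927 = 346.2961

346.2961 units


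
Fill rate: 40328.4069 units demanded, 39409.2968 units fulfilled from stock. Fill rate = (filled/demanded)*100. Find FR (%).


FR = 39409.2968 / 40328.4069 * 100 = 97.7209

97.7209%


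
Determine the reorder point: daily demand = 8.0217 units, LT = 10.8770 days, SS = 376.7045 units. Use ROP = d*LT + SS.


d*LT = 8.0217 * 10.8770 = 87.2520
ROP = 87.2520 + 376.7045 = 463.9565

463.9565 units


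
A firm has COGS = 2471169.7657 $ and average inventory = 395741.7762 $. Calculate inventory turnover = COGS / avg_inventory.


Turnover = 2471169.7657 / 395741.7762 = 6.2444

6.2444


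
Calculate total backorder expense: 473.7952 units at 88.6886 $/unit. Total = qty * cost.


Total = 473.7952 * 88.6886 = 42020.2330

42020.2330 $


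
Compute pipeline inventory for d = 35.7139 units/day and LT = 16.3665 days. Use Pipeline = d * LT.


Pipeline = 35.7139 * 16.3665 = 584.5115

584.5115 units


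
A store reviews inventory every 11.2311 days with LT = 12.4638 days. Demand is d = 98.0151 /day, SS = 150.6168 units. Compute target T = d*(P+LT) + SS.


P + LT = 23.6949
d*(P+LT) = 98.0151 * 23.6949 = 2322.4580
T = 2322.4580 + 150.6168 = 2473.0748

2473.0748 units


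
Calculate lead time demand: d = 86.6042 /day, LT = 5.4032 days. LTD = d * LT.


LTD = 86.6042 * 5.4032 = 467.9398

467.9398 units


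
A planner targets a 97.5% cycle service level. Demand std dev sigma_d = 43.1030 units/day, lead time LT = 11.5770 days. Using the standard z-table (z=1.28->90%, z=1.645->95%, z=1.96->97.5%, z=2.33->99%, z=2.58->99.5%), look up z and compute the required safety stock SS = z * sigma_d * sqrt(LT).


From the table, SL = 97.5% corresponds to z = 1.96
sqrt(LT) = sqrt(11.5770) = 3.4025
SS = 1.96 * 43.1030 * 3.4025 = 287.4495

287.4495 units


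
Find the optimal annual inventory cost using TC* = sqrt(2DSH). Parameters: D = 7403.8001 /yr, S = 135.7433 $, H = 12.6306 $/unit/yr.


2*D*S*H = 25387916.6995
TC* = sqrt(25387916.6995) = 5038.6423

5038.6423 $/yr


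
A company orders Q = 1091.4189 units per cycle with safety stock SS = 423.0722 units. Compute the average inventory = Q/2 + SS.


Q/2 = 545.7094
Avg = 545.7094 + 423.0722 = 968.7816

968.7816 units


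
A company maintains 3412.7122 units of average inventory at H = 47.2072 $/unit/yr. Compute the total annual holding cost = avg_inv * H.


Cost = 3412.7122 * 47.2072 = 161104.5874

161104.5874 $/yr


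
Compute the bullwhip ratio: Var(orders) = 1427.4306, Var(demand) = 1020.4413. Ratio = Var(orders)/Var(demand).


BW = 1427.4306 / 1020.4413 = 1.3988

1.3988


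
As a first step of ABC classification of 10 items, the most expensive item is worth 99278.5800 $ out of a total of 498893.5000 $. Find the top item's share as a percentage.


Top item = 99278.5800
Total = 498893.5000
Percentage = 99278.5800 / 498893.5000 * 100 = 19.8998

19.8998%


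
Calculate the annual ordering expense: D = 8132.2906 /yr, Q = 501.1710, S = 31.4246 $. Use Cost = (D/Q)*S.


Number of orders = D/Q = 16.2266
Cost = 16.2266 * 31.4246 = 509.9137

509.9137 $/yr


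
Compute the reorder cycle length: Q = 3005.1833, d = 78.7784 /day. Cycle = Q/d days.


Cycle = 3005.1833 / 78.7784 = 38.1473

38.1473 days


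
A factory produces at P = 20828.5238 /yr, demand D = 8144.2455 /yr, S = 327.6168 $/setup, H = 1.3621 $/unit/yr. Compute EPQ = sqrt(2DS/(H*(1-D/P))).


1 - D/P = 1 - 0.3910 = 0.6090
H*(1-D/P) = 0.8295
2DS = 5336383.2982
EPQ = sqrt(6433254.7904) = 2536.3862

2536.3862 units


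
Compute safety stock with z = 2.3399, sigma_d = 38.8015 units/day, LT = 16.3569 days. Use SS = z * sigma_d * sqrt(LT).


sqrt(LT) = sqrt(16.3569) = 4.0444
SS = 2.3399 * 38.8015 * 4.0444 = 367.1946

367.1946 units


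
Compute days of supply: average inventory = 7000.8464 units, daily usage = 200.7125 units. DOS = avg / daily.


DOS = 7000.8464 / 200.7125 = 34.8800

34.8800 days


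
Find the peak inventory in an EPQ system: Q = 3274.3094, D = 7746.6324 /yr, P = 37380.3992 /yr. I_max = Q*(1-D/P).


D/P = 0.2072
1 - D/P = 0.7928
I_max = 3274.3094 * 0.7928 = 2595.7487

2595.7487 units


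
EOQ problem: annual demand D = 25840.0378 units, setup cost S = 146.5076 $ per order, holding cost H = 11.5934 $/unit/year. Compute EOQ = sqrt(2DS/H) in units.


2*D*S = 2 * 25840.0378 * 146.5076 = 7571523.8440
2*D*S/H = 653089.1580
EOQ = sqrt(653089.1580) = 808.1393

808.1393 units


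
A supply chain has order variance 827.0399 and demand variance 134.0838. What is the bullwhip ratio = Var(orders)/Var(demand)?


BW = 827.0399 / 134.0838 = 6.1681

6.1681


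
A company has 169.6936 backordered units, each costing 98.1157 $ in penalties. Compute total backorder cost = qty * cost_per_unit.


Total = 169.6936 * 98.1157 = 16649.6063

16649.6063 $


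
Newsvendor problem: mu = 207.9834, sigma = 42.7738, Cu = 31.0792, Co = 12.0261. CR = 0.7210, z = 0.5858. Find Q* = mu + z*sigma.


CR = Cu/(Cu+Co) = 31.0792/(31.0792+12.0261) = 0.7210
z = 0.5858
Q* = 207.9834 + 0.5858 * 42.7738 = 233.0403

233.0403 units


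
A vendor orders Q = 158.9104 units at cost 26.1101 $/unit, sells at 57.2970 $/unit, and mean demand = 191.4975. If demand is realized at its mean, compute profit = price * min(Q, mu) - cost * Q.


Sales at mu = min(158.9104, 191.4975) = 158.9104
Revenue = 57.2970 * 158.9104 = 9105.0892
Total cost = 26.1101 * 158.9104 = 4149.1664
Profit = 9105.0892 - 4149.1664 = 4955.9228

4955.9228 $


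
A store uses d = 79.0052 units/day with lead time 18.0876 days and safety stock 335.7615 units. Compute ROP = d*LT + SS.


d*LT = 79.0052 * 18.0876 = 1429.0145
ROP = 1429.0145 + 335.7615 = 1764.7760

1764.7760 units


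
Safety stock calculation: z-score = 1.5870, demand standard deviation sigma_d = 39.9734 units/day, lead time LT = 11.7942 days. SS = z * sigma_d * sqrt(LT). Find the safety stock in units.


sqrt(LT) = sqrt(11.7942) = 3.4343
SS = 1.5870 * 39.9734 * 3.4343 = 217.8624

217.8624 units


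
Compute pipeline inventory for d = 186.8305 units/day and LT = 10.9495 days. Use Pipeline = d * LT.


Pipeline = 186.8305 * 10.9495 = 2045.7006

2045.7006 units


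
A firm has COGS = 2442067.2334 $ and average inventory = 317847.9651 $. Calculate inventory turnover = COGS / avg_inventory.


Turnover = 2442067.2334 / 317847.9651 = 7.6831

7.6831


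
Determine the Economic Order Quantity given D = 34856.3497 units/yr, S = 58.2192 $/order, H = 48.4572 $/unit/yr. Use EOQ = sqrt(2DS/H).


2*D*S = 2 * 34856.3497 * 58.2192 = 4058617.5889
2*D*S/H = 83756.7501
EOQ = sqrt(83756.7501) = 289.4076

289.4076 units


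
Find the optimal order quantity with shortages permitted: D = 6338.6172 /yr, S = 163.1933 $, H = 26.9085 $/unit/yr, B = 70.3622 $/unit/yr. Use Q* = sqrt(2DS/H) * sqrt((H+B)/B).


sqrt(2DS/H) = 277.2801
sqrt((H+B)/B) = 1.1758
Q* = 277.2801 * 1.1758 = 326.0168

326.0168 units


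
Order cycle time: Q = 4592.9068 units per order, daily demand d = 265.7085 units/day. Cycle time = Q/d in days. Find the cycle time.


Cycle = 4592.9068 / 265.7085 = 17.2855

17.2855 days


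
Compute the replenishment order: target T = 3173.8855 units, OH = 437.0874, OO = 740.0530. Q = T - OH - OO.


Inventory position = OH + OO = 437.0874 + 740.0530 = 1177.1404
Q = 3173.8855 - 1177.1404 = 1996.7451

1996.7451 units


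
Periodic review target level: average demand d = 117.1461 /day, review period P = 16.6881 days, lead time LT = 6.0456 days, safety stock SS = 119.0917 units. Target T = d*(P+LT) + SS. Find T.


P + LT = 22.7337
d*(P+LT) = 117.1461 * 22.7337 = 2663.1643
T = 2663.1643 + 119.0917 = 2782.2560

2782.2560 units


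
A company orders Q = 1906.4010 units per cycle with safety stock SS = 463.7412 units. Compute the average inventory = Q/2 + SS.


Q/2 = 953.2005
Avg = 953.2005 + 463.7412 = 1416.9417

1416.9417 units


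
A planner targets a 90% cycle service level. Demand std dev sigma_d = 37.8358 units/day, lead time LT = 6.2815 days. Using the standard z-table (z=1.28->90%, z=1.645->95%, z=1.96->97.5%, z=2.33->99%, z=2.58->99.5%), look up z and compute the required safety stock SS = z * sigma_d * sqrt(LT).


From the table, SL = 90% corresponds to z = 1.28
sqrt(LT) = sqrt(6.2815) = 2.5063
SS = 1.28 * 37.8358 * 2.5063 = 121.3793

121.3793 units


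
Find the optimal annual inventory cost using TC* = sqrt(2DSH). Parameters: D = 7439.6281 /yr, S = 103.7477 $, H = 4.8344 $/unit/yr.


2*D*S*H = 7462808.2087
TC* = sqrt(7462808.2087) = 2731.8141

2731.8141 $/yr


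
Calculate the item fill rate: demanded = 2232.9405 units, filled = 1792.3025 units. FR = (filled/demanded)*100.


FR = 1792.3025 / 2232.9405 * 100 = 80.2665

80.2665%


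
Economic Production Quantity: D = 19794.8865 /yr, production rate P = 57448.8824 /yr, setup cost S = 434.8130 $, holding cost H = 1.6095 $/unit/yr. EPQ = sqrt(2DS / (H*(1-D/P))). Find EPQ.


1 - D/P = 1 - 0.3446 = 0.6554
H*(1-D/P) = 1.0549
2DS = 17214147.9674
EPQ = sqrt(16317929.9378) = 4039.5458

4039.5458 units


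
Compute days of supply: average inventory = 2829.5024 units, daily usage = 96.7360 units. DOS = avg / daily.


DOS = 2829.5024 / 96.7360 = 29.2497

29.2497 days


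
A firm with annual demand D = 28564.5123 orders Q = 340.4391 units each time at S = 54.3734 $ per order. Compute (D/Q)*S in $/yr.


Number of orders = D/Q = 83.9049
Cost = 83.9049 * 54.3734 = 4562.1953

4562.1953 $/yr


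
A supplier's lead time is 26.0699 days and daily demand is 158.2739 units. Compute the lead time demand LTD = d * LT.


LTD = 158.2739 * 26.0699 = 4126.1847

4126.1847 units


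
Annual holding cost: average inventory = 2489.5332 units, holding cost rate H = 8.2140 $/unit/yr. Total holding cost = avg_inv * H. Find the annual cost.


Cost = 2489.5332 * 8.2140 = 20449.0257

20449.0257 $/yr


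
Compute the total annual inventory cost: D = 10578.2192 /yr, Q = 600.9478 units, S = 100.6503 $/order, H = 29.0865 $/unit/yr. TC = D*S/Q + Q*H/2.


Ordering cost = D*S/Q = 1771.7029
Holding cost = Q*H/2 = 8739.7341
TC = 1771.7029 + 8739.7341 = 10511.4370

10511.4370 $/yr


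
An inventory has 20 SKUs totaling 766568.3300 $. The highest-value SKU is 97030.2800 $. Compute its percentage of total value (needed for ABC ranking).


Top item = 97030.2800
Total = 766568.3300
Percentage = 97030.2800 / 766568.3300 * 100 = 12.6577

12.6577%


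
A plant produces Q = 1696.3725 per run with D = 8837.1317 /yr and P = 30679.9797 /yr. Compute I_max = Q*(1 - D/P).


D/P = 0.2880
1 - D/P = 0.7120
I_max = 1696.3725 * 0.7120 = 1207.7455

1207.7455 units


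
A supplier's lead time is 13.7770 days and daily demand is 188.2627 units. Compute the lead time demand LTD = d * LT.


LTD = 188.2627 * 13.7770 = 2593.6952

2593.6952 units


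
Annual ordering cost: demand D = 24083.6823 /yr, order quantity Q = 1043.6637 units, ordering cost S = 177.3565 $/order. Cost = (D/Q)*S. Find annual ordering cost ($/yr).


Number of orders = D/Q = 23.0761
Cost = 23.0761 * 177.3565 = 4092.6954

4092.6954 $/yr


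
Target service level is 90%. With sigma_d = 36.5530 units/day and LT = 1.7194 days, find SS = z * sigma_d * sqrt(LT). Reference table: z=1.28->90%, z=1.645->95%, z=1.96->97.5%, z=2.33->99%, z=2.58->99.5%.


From the table, SL = 90% corresponds to z = 1.28
sqrt(LT) = sqrt(1.7194) = 1.3113
SS = 1.28 * 36.5530 * 1.3113 = 61.3510

61.3510 units


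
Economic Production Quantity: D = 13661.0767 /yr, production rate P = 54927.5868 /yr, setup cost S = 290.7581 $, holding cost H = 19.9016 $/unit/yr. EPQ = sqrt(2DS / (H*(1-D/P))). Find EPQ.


1 - D/P = 1 - 0.2487 = 0.7513
H*(1-D/P) = 14.9519
2DS = 7944137.4105
EPQ = sqrt(531314.3323) = 728.9131

728.9131 units


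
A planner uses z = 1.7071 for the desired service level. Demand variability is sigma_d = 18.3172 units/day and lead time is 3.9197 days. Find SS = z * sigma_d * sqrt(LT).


sqrt(LT) = sqrt(3.9197) = 1.9798
SS = 1.7071 * 18.3172 * 1.9798 = 61.9077

61.9077 units


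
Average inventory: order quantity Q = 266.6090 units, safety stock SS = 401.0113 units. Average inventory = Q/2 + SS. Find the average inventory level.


Q/2 = 133.3045
Avg = 133.3045 + 401.0113 = 534.3158

534.3158 units
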